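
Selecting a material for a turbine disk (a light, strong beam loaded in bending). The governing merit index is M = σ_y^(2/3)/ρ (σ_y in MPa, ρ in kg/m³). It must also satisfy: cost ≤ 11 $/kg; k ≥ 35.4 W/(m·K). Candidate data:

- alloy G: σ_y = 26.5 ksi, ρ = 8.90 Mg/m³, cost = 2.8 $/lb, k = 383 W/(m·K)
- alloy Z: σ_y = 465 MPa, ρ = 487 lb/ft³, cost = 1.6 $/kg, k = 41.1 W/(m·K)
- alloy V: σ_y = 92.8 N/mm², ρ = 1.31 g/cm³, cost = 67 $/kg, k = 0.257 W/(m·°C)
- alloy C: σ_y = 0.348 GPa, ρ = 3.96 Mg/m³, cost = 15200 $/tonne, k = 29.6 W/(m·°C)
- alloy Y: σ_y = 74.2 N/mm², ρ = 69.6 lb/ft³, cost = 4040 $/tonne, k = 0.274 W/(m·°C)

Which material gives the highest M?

Screen on constraints: cost ≤ 11 $/kg; k ≥ 35.4 W/(m·K). Survivors: alloy G, alloy Z.
In SI units:
  alloy G: σ_y = 182.7 MPa, ρ = 8900 kg/m³
  alloy Z: σ_y = 465.0 MPa, ρ = 7801 kg/m³
  alloy Z: M = 7.69×10⁻³
  alloy G: M = 3.62×10⁻³
Alloy Z has the largest M.

alloy Z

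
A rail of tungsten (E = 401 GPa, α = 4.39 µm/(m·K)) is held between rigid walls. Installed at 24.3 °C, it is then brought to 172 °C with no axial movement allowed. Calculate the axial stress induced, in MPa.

ΔT = 147.7 K. Constrained thermal stress σ = E·α·ΔT = 401.0×10³ MPa × 4.39×10⁻⁶ × 147.7 = 260 MPa (compressive).

260 MPa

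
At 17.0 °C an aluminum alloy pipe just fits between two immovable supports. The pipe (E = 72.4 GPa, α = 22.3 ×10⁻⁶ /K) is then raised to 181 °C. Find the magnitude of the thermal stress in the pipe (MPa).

ΔT = 164.0 K. Constrained thermal stress σ = E·α·ΔT = 72.40×10³ MPa × 22.3×10⁻⁶ × 164.0 = 265 MPa (compressive).

265 MPa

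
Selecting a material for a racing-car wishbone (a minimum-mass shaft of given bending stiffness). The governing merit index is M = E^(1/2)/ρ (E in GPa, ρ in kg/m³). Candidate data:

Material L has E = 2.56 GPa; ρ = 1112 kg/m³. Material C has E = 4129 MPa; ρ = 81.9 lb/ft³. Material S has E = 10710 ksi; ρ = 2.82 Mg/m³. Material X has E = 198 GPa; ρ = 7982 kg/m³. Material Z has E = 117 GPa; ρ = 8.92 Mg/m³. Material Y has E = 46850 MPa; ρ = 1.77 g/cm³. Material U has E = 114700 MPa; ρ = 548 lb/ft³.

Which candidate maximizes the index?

material Y

Normalizing units and computing the index:
  material L: E = 2.560 GPa, ρ = 1112 kg/m³
  material C: E = 4.129 GPa, ρ = 1312 kg/m³
  material S: E = 73.84 GPa, ρ = 2820 kg/m³
  material X: E = 198.0 GPa, ρ = 7982 kg/m³
  material Z: E = 117.0 GPa, ρ = 8920 kg/m³
  material Y: E = 46.85 GPa, ρ = 1770 kg/m³
  material U: E = 114.7 GPa, ρ = 8778 kg/m³
  material Y: M = 3.87×10⁻³
  material S: M = 3.05×10⁻³
  material X: M = 1.76×10⁻³
  material C: M = 1.55×10⁻³
  material L: M = 1.44×10⁻³
  material U: M = 1.22×10⁻³
  material Z: M = 1.21×10⁻³
Material Y ranks first.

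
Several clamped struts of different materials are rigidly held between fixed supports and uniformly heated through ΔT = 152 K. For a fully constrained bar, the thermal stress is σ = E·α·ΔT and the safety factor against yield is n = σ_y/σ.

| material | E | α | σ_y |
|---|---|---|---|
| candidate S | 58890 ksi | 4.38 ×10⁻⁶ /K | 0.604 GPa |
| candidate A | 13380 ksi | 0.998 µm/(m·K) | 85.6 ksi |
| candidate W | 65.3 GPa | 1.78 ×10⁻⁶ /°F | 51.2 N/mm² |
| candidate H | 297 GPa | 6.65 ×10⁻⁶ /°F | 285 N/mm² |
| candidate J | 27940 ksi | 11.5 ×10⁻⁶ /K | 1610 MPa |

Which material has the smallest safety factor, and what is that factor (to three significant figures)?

In consistent units (E in GPa, α in ×10⁻⁶/K, σ_y in MPa):
  candidate S: E = 406.0, α = 4.38, σ_y = 604.0 → σ = 270 MPa, n = 2.23
  candidate A: E = 92.25, α = 0.998, σ_y = 590.2 → σ = 14.0 MPa, n = 42.2
  candidate W: E = 65.30, α = 3.20, σ_y = 51.20 → σ = 31.8 MPa, n = 1.61
  candidate H: E = 297.0, α = 12.0, σ_y = 285.0 → σ = 540 MPa, n = 0.527
  candidate J: E = 192.6, α = 11.5, σ_y = 1610 → σ = 337 MPa, n = 4.78
Candidate H has the lowest safety factor, n = 0.527.

candidate H, n = 0.527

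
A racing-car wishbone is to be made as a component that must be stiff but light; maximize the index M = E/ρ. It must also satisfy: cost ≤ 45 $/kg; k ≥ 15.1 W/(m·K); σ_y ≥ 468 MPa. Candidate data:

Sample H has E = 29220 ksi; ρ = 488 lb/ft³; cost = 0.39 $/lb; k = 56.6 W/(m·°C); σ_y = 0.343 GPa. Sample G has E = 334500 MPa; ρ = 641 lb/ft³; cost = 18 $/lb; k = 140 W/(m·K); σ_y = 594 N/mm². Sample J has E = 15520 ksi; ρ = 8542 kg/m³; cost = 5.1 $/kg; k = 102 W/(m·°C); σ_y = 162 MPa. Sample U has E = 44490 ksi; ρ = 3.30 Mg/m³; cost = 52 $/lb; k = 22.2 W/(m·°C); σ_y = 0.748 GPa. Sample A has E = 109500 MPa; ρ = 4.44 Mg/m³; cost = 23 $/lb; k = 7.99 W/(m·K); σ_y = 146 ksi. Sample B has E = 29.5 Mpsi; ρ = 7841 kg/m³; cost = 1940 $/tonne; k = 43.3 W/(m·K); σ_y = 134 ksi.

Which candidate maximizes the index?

sample G

Screen on constraints: cost ≤ 45 $/kg; k ≥ 15.1 W/(m·K); σ_y ≥ 468 MPa. Survivors: sample G, sample B.
After converting to SI:
  sample G: E = 334.5 GPa, ρ = 10270 kg/m³
  sample B: E = 203.4 GPa, ρ = 7841 kg/m³
  sample G: M = 32.6 MN·m/kg
  sample B: M = 25.9 MN·m/kg
Sample G ranks first.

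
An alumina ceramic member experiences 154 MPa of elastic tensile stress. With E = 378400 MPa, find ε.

E = 378400 MPa = 378.4 GPa = 378400 MPa.
ε = σ/E = 154 / 378400 = 4.07×10⁻⁴.

4.07×10⁻⁴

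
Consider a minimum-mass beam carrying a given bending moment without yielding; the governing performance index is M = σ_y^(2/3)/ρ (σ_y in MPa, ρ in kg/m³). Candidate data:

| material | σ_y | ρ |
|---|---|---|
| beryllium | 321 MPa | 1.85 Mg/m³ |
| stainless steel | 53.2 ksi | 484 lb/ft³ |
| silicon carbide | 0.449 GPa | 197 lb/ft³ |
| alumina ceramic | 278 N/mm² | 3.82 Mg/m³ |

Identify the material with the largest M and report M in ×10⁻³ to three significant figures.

Normalizing units and computing the index:
  beryllium: σ_y = 321.0 MPa, ρ = 1850 kg/m³
  stainless steel: σ_y = 366.8 MPa, ρ = 7753 kg/m³
  silicon carbide: σ_y = 449.0 MPa, ρ = 3156 kg/m³
  alumina ceramic: σ_y = 278.0 MPa, ρ = 3820 kg/m³
  beryllium: M = 25.3×10⁻³
  silicon carbide: M = 18.6×10⁻³
  alumina ceramic: M = 11.2×10⁻³
  stainless steel: M = 6.61×10⁻³
Beryllium has the largest M.

beryllium, M = 25.3×10⁻³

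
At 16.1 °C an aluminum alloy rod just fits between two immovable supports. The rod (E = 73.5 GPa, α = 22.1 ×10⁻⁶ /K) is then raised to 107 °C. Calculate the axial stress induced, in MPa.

148 MPa

ΔT = 90.90 K. Constrained thermal stress σ = E·α·ΔT = 73.50×10³ MPa × 22.1×10⁻⁶ × 90.90 = 148 MPa (compressive).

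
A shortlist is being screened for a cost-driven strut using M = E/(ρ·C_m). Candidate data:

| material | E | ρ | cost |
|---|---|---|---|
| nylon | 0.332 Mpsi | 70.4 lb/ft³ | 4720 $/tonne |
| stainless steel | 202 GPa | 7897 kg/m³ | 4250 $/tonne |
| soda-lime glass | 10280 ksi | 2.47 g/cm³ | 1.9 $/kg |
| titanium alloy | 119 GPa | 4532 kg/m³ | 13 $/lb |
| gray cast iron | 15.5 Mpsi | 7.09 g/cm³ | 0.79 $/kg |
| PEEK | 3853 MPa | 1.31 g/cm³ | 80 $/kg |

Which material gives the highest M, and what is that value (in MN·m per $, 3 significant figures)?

gray cast iron, M = 19.1 MN·m per $

Putting every candidate on a common basis:
  nylon: E = 2.289 GPa, ρ = 1128 kg/m³, cost = 4.720 $/kg
  stainless steel: E = 202.0 GPa, ρ = 7897 kg/m³, cost = 4.250 $/kg
  soda-lime glass: E = 70.88 GPa, ρ = 2470 kg/m³, cost = 1.900 $/kg
  titanium alloy: E = 119.0 GPa, ρ = 4532 kg/m³, cost = 28.66 $/kg
  gray cast iron: E = 106.9 GPa, ρ = 7090 kg/m³, cost = 0.7900 $/kg
  PEEK: E = 3.853 GPa, ρ = 1310 kg/m³, cost = 80.00 $/kg
  gray cast iron: M = 19.1 MN·m per $
  soda-lime glass: M = 15.1 MN·m per $
  stainless steel: M = 6.02 MN·m per $
  titanium alloy: M = 0.916 MN·m per $
  nylon: M = 0.430 MN·m per $
  PEEK: M = 0.0368 MN·m per $
Highest index: gray cast iron.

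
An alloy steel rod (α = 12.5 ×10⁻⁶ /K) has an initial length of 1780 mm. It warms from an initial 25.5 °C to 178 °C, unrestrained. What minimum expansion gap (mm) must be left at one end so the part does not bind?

ΔT = 178 − 25.5 = 152.5 K.
ΔL = α·L₀·ΔT = 12.5×10⁻⁶ × 1780 mm × 152.5 K = 3.39 mm.

3.39 mm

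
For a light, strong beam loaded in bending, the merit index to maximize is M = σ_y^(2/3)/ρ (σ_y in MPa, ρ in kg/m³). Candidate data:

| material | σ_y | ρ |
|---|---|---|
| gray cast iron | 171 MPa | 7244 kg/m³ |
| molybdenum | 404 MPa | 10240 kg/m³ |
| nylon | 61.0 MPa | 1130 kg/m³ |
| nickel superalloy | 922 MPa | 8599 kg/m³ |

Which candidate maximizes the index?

Computing M directly (units already consistent):
  nylon: M = 13.7×10⁻³
  nickel superalloy: M = 11.0×10⁻³
  molybdenum: M = 5.34×10⁻³
  gray cast iron: M = 4.25×10⁻³
Highest index: nylon.

nylon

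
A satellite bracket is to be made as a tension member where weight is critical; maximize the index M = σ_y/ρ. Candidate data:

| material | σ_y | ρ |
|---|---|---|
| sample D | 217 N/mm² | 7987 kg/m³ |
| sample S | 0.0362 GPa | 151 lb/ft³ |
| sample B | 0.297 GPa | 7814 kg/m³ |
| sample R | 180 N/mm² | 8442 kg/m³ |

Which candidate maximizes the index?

In SI units:
  sample D: σ_y = 217.0 MPa, ρ = 7987 kg/m³
  sample S: σ_y = 36.20 MPa, ρ = 2419 kg/m³
  sample B: σ_y = 297.0 MPa, ρ = 7814 kg/m³
  sample R: σ_y = 180.0 MPa, ρ = 8442 kg/m³
  sample B: M = 38.0 kN·m/kg
  sample D: M = 27.2 kN·m/kg
  sample R: M = 21.3 kN·m/kg
  sample S: M = 15.0 kN·m/kg
Sample B has the largest M.

sample B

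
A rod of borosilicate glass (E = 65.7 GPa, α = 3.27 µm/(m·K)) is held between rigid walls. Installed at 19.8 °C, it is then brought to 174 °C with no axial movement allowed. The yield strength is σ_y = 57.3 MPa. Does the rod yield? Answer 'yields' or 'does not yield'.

ΔT = 154.2 K. Constrained thermal stress σ = E·α·ΔT = 65.70×10³ MPa × 3.27×10⁻⁶ × 154.2 = 33.1 MPa (compressive).
Compare to σ_y = 57.3 MPa: σ < σ_y, so it does not yield.

does not yield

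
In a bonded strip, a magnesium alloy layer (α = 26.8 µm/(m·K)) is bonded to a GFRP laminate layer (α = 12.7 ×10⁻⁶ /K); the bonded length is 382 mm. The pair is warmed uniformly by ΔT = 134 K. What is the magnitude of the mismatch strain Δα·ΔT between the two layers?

1.89×10⁻³

Δα = |26.8 − 12.7|×10⁻⁶/K = 14.1×10⁻⁶/K.
Mismatch strain = Δα·ΔT = 14.1×10⁻⁶ × 134.0 = 1.89×10⁻³.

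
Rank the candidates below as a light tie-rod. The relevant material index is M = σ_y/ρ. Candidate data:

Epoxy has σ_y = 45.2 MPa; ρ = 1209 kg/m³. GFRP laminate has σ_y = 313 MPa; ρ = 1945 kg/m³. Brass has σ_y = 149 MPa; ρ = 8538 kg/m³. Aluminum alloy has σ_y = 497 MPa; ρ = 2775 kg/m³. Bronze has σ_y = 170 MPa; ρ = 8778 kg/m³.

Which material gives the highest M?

aluminum alloy

Per-candidate index values:
  aluminum alloy: M = 179 kN·m/kg
  GFRP laminate: M = 161 kN·m/kg
  epoxy: M = 37.4 kN·m/kg
  bronze: M = 19.4 kN·m/kg
  brass: M = 17.5 kN·m/kg
Aluminum alloy has the largest M.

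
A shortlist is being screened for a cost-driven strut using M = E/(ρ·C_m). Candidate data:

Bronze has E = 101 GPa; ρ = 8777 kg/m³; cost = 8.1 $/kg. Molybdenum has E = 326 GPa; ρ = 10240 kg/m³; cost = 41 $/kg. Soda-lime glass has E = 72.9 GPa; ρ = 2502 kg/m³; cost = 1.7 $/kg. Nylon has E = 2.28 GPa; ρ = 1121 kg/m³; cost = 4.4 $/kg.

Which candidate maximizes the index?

soda-lime glass

Evaluate M for each candidate:
  soda-lime glass: M = 17.1 MN·m per $
  bronze: M = 1.42 MN·m per $
  molybdenum: M = 0.776 MN·m per $
  nylon: M = 0.462 MN·m per $
Highest index: soda-lime glass.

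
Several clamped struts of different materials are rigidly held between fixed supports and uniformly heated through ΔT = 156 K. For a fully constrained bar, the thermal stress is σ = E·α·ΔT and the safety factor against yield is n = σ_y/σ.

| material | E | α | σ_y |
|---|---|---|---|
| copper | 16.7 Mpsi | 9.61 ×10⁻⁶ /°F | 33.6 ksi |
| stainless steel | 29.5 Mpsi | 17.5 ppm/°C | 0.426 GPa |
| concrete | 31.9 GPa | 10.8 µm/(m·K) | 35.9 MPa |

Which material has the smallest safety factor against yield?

concrete

With everything in SI (GPa, ×10⁻⁶/K, MPa):
  copper: E = 115.1, α = 17.3, σ_y = 231.7 → σ = 311 MPa, n = 0.746
  stainless steel: E = 203.4, α = 17.5, σ_y = 426.0 → σ = 555 MPa, n = 0.767
  concrete: E = 31.90, α = 10.8, σ_y = 35.90 → σ = 53.7 MPa, n = 0.668
Concrete has the lowest safety factor, n = 0.668.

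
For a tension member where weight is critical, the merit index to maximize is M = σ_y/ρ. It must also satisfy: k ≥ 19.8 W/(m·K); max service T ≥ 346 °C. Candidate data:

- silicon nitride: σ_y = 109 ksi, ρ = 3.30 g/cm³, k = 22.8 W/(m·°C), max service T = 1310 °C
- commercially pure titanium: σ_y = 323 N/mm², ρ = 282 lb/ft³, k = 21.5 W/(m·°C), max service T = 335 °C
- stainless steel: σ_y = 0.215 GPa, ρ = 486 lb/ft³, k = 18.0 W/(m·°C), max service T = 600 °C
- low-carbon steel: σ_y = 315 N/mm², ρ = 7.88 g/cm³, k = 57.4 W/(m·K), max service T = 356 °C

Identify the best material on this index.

Screen on constraints: k ≥ 19.8 W/(m·K); max service T ≥ 346 °C. Survivors: silicon nitride, low-carbon steel.
Normalizing units and computing the index:
  silicon nitride: σ_y = 751.5 MPa, ρ = 3300 kg/m³
  low-carbon steel: σ_y = 315.0 MPa, ρ = 7880 kg/m³
  silicon nitride: M = 228 kN·m/kg
  low-carbon steel: M = 40.0 kN·m/kg
Highest index: silicon nitride.

silicon nitride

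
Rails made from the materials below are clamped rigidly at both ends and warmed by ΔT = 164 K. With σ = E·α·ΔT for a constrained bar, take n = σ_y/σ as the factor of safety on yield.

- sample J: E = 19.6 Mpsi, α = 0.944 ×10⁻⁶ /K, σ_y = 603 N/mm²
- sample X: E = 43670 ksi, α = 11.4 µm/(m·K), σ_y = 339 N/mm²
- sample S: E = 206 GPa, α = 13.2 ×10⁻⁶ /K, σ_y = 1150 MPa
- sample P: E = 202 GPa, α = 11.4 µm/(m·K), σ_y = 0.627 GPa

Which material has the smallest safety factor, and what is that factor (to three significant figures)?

sample X, n = 0.602

Converting E to GPa, α to ×10⁻⁶/K, σ_y to MPa, then σ and n for each:
  sample J: E = 135.1, α = 0.944, σ_y = 603.0 → σ = 20.9 MPa, n = 28.8
  sample X: E = 301.1, α = 11.4, σ_y = 339.0 → σ = 563 MPa, n = 0.602
  sample S: E = 206.0, α = 13.2, σ_y = 1150 → σ = 446 MPa, n = 2.58
  sample P: E = 202.0, α = 11.4, σ_y = 627.0 → σ = 378 MPa, n = 1.66
The minimum is sample X at n = 0.602.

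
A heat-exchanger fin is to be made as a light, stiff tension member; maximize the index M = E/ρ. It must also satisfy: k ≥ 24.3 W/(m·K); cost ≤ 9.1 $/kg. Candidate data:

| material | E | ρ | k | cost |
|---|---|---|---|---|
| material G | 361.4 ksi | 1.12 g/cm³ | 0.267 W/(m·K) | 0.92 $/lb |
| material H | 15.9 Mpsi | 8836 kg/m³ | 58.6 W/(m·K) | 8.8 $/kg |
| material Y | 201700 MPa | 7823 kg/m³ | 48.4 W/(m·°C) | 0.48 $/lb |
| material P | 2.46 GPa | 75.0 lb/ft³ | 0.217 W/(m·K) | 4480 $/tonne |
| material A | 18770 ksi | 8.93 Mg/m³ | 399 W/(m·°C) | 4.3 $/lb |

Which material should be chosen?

material Y

Screen on constraints: k ≥ 24.3 W/(m·K); cost ≤ 9.1 $/kg. Survivors: material H, material Y.
In SI units:
  material H: E = 109.6 GPa, ρ = 8836 kg/m³
  material Y: E = 201.7 GPa, ρ = 7823 kg/m³
  material Y: M = 25.8 MN·m/kg
  material H: M = 12.4 MN·m/kg
Material Y has the largest M.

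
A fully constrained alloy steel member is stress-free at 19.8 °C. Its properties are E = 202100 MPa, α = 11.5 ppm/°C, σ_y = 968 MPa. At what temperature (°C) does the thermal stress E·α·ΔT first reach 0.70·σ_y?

311 °C

E = 202100 MPa = 202.1 GPa.
E·α·ΔT = 677.6 MPa ⇒ ΔT = 677.6 / (202.1×10³ × 11.5×10⁻⁶) = 291.5 K.
T = 19.8 + 291.5 = 311.3 °C.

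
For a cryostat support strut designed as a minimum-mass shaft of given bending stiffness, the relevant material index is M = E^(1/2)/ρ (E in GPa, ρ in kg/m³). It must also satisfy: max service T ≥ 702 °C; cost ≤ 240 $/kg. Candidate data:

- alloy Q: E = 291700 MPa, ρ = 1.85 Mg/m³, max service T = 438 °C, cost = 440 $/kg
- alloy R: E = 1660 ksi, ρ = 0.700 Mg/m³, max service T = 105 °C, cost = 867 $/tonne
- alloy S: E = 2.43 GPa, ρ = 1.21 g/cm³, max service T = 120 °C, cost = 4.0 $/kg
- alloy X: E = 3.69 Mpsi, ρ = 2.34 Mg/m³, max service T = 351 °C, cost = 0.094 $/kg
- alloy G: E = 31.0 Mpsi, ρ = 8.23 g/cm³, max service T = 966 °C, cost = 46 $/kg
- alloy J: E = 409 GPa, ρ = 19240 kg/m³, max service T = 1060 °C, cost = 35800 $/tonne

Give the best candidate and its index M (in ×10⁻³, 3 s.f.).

alloy G, M = 1.78×10⁻³

Screen on constraints: max service T ≥ 702 °C; cost ≤ 240 $/kg. Survivors: alloy G, alloy J.
Convert each candidate to consistent units, then evaluate M:
  alloy G: E = 213.7 GPa, ρ = 8230 kg/m³
  alloy J: E = 409.0 GPa, ρ = 19240 kg/m³
  alloy G: M = 1.78×10⁻³
  alloy J: M = 1.05×10⁻³
Highest index: alloy G.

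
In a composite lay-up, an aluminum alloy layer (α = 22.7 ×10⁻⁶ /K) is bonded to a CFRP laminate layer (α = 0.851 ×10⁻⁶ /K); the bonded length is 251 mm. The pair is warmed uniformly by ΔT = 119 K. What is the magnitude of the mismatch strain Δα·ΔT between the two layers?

2.60×10⁻³

Δα = |22.7 − 0.851|×10⁻⁶/K = 21.8×10⁻⁶/K.
Mismatch strain = Δα·ΔT = 21.8×10⁻⁶ × 119.0 = 2.60×10⁻³.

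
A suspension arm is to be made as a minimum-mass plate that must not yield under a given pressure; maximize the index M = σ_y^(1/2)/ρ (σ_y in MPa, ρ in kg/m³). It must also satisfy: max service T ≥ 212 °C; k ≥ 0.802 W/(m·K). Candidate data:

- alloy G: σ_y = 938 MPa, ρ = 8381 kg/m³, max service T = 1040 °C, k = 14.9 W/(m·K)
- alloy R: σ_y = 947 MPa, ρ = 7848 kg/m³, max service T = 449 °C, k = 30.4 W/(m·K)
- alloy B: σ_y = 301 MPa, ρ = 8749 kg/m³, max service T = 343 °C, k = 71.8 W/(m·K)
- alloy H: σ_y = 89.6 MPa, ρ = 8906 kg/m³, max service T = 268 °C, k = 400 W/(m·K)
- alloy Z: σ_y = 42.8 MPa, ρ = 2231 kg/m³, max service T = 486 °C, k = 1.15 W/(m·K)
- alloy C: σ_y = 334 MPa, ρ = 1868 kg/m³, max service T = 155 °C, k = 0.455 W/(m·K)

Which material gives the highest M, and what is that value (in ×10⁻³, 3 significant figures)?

Screen on constraints: max service T ≥ 212 °C; k ≥ 0.802 W/(m·K). Survivors: alloy G, alloy R, alloy B, alloy H, alloy Z.
Per-candidate index values:
  alloy R: M = 3.92×10⁻³
  alloy G: M = 3.65×10⁻³
  alloy Z: M = 2.93×10⁻³
  alloy B: M = 1.98×10⁻³
  alloy H: M = 1.06×10⁻³
The maximum is for alloy R.

alloy R, M = 3.92×10⁻³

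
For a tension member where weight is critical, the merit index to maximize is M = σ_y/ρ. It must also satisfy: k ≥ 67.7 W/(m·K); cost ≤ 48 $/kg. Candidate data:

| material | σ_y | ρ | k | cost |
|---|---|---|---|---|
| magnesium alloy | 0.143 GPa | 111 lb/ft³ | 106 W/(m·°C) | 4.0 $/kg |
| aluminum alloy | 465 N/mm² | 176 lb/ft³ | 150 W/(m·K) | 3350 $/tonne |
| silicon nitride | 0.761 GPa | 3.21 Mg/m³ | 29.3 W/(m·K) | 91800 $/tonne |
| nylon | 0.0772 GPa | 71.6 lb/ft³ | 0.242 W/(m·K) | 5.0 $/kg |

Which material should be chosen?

aluminum alloy

Screen on constraints: k ≥ 67.7 W/(m·K); cost ≤ 48 $/kg. Survivors: magnesium alloy, aluminum alloy.
Normalizing units and computing the index:
  magnesium alloy: σ_y = 143.0 MPa, ρ = 1778 kg/m³
  aluminum alloy: σ_y = 465.0 MPa, ρ = 2819 kg/m³
  aluminum alloy: M = 165 kN·m/kg
  magnesium alloy: M = 80.4 kN·m/kg
Aluminum alloy has the largest M.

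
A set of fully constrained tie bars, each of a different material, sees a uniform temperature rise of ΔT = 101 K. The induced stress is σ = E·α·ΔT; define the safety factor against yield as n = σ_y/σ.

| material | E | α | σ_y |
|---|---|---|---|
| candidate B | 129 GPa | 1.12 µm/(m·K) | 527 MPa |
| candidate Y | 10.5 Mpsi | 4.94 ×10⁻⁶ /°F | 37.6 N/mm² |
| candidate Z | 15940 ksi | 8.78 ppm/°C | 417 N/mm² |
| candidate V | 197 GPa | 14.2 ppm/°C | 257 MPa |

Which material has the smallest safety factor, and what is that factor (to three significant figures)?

Converting E to GPa, α to ×10⁻⁶/K, σ_y to MPa, then σ and n for each:
  candidate B: E = 129.0, α = 1.12, σ_y = 527.0 → σ = 14.6 MPa, n = 36.1
  candidate Y: E = 72.39, α = 8.89, σ_y = 37.60 → σ = 65.0 MPa, n = 0.578
  candidate Z: E = 109.9, α = 8.78, σ_y = 417.0 → σ = 97.5 MPa, n = 4.28
  candidate V: E = 197.0, α = 14.2, σ_y = 257.0 → σ = 283 MPa, n = 0.910
Candidate Y has the lowest safety factor, n = 0.578.

candidate Y, n = 0.578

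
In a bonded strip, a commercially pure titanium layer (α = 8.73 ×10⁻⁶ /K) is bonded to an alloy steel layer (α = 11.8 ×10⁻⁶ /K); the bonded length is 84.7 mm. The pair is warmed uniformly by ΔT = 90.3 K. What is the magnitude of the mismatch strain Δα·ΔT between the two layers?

Δα = |8.73 − 11.8|×10⁻⁶/K = 3.07×10⁻⁶/K.
Mismatch strain = Δα·ΔT = 3.07×10⁻⁶ × 90.3 = 2.77×10⁻⁴.

2.77×10⁻⁴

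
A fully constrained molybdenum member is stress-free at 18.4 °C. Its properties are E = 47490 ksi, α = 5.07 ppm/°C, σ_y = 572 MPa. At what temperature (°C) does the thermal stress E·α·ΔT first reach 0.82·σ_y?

E = 47490 ksi = 327.4 GPa.
E·α·ΔT = 469.0 MPa ⇒ ΔT = 469.0 / (327.4×10³ × 5.07×10⁻⁶) = 282.5 K.
T = 18.4 + 282.5 = 300.9 °C.

301 °C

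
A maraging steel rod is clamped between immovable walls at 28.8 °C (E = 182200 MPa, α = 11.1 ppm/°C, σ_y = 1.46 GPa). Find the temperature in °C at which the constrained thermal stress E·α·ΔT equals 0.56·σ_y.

433 °C

E = 182200 MPa = 182.2 GPa.
σ_y = 1.46 GPa = 1460 MPa.
E·α·ΔT = 817.6 MPa ⇒ ΔT = 817.6 / (182.2×10³ × 11.1×10⁻⁶) = 404.3 K.
T = 28.8 + 404.3 = 433.1 °C.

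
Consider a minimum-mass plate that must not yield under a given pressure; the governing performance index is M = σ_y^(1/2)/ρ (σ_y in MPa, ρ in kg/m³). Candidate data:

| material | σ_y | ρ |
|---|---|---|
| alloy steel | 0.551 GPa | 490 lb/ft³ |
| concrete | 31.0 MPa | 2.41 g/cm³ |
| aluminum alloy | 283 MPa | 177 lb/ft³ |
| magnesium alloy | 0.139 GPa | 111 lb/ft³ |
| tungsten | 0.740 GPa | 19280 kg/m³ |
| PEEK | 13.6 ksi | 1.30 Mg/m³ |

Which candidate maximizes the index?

PEEK

After converting to SI:
  alloy steel: σ_y = 551.0 MPa, ρ = 7849 kg/m³
  concrete: σ_y = 31.00 MPa, ρ = 2410 kg/m³
  aluminum alloy: σ_y = 283.0 MPa, ρ = 2835 kg/m³
  magnesium alloy: σ_y = 139.0 MPa, ρ = 1778 kg/m³
  tungsten: σ_y = 740.0 MPa, ρ = 19280 kg/m³
  PEEK: σ_y = 93.77 MPa, ρ = 1300 kg/m³
  PEEK: M = 7.45×10⁻³
  magnesium alloy: M = 6.63×10⁻³
  aluminum alloy: M = 5.93×10⁻³
  alloy steel: M = 2.99×10⁻³
  concrete: M = 2.31×10⁻³
  tungsten: M = 1.41×10⁻³
PEEK has the largest M.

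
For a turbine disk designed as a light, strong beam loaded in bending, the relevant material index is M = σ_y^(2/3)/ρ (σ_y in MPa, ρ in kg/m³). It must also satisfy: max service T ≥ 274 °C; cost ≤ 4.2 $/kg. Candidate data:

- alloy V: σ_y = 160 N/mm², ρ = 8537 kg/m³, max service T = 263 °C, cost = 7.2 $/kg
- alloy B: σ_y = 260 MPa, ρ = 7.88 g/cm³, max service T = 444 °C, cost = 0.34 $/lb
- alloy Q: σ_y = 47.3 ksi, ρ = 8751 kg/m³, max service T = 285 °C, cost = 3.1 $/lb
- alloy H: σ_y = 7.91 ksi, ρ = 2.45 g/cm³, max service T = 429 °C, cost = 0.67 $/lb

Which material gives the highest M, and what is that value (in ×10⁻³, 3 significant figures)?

alloy H, M = 5.87×10⁻³

Screen on constraints: max service T ≥ 274 °C; cost ≤ 4.2 $/kg. Survivors: alloy B, alloy H.
After converting to SI:
  alloy B: σ_y = 260.0 MPa, ρ = 7880 kg/m³
  alloy H: σ_y = 54.54 MPa, ρ = 2450 kg/m³
  alloy H: M = 5.87×10⁻³
  alloy B: M = 5.17×10⁻³
Alloy H has the largest M.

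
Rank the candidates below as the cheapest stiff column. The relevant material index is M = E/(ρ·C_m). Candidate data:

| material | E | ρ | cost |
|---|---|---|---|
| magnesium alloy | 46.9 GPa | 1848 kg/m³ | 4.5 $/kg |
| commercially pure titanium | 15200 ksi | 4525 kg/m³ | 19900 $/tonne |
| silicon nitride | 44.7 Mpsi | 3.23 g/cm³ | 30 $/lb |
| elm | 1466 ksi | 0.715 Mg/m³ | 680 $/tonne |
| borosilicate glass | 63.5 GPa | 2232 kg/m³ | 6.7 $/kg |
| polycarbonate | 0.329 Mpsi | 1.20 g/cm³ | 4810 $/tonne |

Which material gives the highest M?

elm

Normalizing units and computing the index:
  magnesium alloy: E = 46.90 GPa, ρ = 1848 kg/m³, cost = 4.500 $/kg
  commercially pure titanium: E = 104.8 GPa, ρ = 4525 kg/m³, cost = 19.90 $/kg
  silicon nitride: E = 308.2 GPa, ρ = 3230 kg/m³, cost = 66.14 $/kg
  elm: E = 10.11 GPa, ρ = 715.0 kg/m³, cost = 0.6800 $/kg
  borosilicate glass: E = 63.50 GPa, ρ = 2232 kg/m³, cost = 6.700 $/kg
  polycarbonate: E = 2.268 GPa, ρ = 1200 kg/m³, cost = 4.810 $/kg
  elm: M = 20.8 MN·m per $
  magnesium alloy: M = 5.64 MN·m per $
  borosilicate glass: M = 4.25 MN·m per $
  silicon nitride: M = 1.44 MN·m per $
  commercially pure titanium: M = 1.16 MN·m per $
  polycarbonate: M = 0.393 MN·m per $
The maximum is for elm.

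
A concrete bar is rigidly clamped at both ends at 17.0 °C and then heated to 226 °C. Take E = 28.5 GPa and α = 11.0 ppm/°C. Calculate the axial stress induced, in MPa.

ΔT = 209.0 K. Constrained thermal stress σ = E·α·ΔT = 28.50×10³ MPa × 11.0×10⁻⁶ × 209.0 = 65.5 MPa (compressive).

65.5 MPa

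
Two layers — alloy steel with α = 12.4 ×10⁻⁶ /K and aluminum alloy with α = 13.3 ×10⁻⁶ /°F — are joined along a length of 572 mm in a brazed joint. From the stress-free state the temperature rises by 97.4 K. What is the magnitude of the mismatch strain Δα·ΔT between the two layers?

aluminum alloy: α = 13.3×10⁻⁶/°F × 9/5 = 23.9×10⁻⁶/K.
Δα = |12.4 − 23.9|×10⁻⁶/K = 11.5×10⁻⁶/K.
Mismatch strain = Δα·ΔT = 11.5×10⁻⁶ × 97.4 = 1.12×10⁻³.

1.12×10⁻³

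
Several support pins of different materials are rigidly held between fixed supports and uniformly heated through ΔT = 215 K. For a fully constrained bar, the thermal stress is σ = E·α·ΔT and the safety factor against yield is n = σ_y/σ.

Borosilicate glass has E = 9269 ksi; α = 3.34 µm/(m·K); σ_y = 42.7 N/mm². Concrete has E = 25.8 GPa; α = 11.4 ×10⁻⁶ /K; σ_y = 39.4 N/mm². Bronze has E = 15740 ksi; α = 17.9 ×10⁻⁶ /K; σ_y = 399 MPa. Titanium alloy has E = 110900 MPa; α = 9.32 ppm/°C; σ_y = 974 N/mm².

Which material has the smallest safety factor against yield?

In consistent units (E in GPa, α in ×10⁻⁶/K, σ_y in MPa):
  borosilicate glass: E = 63.91, α = 3.34, σ_y = 42.70 → σ = 45.9 MPa, n = 0.930
  concrete: E = 25.80, α = 11.4, σ_y = 39.40 → σ = 63.2 MPa, n = 0.623
  bronze: E = 108.5, α = 17.9, σ_y = 399.0 → σ = 418 MPa, n = 0.955
  titanium alloy: E = 110.9, α = 9.32, σ_y = 974.0 → σ = 222 MPa, n = 4.38
The minimum is concrete at n = 0.623.

concrete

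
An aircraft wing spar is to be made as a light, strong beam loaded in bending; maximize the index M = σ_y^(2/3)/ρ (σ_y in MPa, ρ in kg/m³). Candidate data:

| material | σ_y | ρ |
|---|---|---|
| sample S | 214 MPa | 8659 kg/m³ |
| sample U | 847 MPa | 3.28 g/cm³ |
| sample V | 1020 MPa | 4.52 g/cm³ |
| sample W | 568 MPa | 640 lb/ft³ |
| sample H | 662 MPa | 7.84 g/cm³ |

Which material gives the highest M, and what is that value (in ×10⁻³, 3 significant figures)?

sample U, M = 27.3×10⁻³

Putting every candidate on a common basis:
  sample S: σ_y = 214.0 MPa, ρ = 8659 kg/m³
  sample U: σ_y = 847.0 MPa, ρ = 3280 kg/m³
  sample V: σ_y = 1020 MPa, ρ = 4520 kg/m³
  sample W: σ_y = 568.0 MPa, ρ = 10250 kg/m³
  sample H: σ_y = 662.0 MPa, ρ = 7840 kg/m³
  sample U: M = 27.3×10⁻³
  sample V: M = 22.4×10⁻³
  sample H: M = 9.69×10⁻³
  sample W: M = 6.69×10⁻³
  sample S: M = 4.13×10⁻³
Sample U ranks first.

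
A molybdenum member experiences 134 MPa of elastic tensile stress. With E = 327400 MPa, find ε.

E = 327400 MPa = 327.4 GPa = 327400 MPa.
ε = σ/E = 134 / 327400 = 4.09×10⁻⁴.

4.09×10⁻⁴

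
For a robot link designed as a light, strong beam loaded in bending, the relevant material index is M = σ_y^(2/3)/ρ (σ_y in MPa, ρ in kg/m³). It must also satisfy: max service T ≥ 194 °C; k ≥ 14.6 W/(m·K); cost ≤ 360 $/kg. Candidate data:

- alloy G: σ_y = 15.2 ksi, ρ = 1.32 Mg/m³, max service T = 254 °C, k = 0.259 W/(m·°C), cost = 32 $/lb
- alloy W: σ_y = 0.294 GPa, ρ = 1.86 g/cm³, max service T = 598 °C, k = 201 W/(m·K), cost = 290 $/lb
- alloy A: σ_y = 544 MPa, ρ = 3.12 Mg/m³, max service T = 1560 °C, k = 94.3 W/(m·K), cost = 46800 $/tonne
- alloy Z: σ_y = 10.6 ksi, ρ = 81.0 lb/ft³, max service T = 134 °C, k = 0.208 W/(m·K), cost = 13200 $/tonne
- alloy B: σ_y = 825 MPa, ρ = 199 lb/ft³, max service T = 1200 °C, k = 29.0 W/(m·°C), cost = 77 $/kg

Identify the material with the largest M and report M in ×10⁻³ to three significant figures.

alloy B, M = 27.6×10⁻³

Screen on constraints: max service T ≥ 194 °C; k ≥ 14.6 W/(m·K); cost ≤ 360 $/kg. Survivors: alloy A, alloy B.
In SI units:
  alloy A: σ_y = 544.0 MPa, ρ = 3120 kg/m³
  alloy B: σ_y = 825.0 MPa, ρ = 3188 kg/m³
  alloy B: M = 27.6×10⁻³
  alloy A: M = 21.4×10⁻³
Highest index: alloy B.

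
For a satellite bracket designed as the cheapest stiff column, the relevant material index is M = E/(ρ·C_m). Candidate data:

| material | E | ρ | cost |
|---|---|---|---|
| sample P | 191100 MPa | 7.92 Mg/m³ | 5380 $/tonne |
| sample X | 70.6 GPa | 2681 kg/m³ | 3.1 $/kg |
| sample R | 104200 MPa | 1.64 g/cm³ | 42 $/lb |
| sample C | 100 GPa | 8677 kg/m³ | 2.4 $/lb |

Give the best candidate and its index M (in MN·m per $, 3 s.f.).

Convert each candidate to consistent units, then evaluate M:
  sample P: E = 191.1 GPa, ρ = 7920 kg/m³, cost = 5.380 $/kg
  sample X: E = 70.60 GPa, ρ = 2681 kg/m³, cost = 3.100 $/kg
  sample R: E = 104.2 GPa, ρ = 1640 kg/m³, cost = 92.59 $/kg
  sample C: E = 100.0 GPa, ρ = 8677 kg/m³, cost = 5.291 $/kg
  sample X: M = 8.49 MN·m per $
  sample P: M = 4.48 MN·m per $
  sample C: M = 2.18 MN·m per $
  sample R: M = 0.686 MN·m per $
Sample X ranks first.

sample X, M = 8.49 MN·m per $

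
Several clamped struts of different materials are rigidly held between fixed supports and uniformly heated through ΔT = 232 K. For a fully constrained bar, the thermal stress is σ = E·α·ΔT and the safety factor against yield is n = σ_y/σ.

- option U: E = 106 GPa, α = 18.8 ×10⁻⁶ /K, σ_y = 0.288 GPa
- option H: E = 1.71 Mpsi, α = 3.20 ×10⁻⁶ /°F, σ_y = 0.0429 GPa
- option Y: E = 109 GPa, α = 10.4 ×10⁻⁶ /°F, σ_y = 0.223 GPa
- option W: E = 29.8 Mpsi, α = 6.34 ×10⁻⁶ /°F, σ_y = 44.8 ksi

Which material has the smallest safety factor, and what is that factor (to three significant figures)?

option Y, n = 0.471

Per material, after unit conversion:
  option U: E = 106.0, α = 18.8, σ_y = 288.0 → σ = 462 MPa, n = 0.623
  option H: E = 11.79, α = 5.76, σ_y = 42.90 → σ = 15.8 MPa, n = 2.72
  option Y: E = 109.0, α = 18.7, σ_y = 223.0 → σ = 473 MPa, n = 0.471
  option W: E = 205.5, α = 11.4, σ_y = 308.9 → σ = 544 MPa, n = 0.568
Option Y has the lowest safety factor, n = 0.471.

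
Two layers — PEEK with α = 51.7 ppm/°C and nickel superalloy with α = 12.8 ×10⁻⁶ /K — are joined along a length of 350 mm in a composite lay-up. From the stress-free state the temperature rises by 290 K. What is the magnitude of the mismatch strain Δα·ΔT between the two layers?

Δα = |51.7 − 12.8|×10⁻⁶/K = 38.9×10⁻⁶/K.
Mismatch strain = Δα·ΔT = 38.9×10⁻⁶ × 290.0 = 0.0113.

0.0113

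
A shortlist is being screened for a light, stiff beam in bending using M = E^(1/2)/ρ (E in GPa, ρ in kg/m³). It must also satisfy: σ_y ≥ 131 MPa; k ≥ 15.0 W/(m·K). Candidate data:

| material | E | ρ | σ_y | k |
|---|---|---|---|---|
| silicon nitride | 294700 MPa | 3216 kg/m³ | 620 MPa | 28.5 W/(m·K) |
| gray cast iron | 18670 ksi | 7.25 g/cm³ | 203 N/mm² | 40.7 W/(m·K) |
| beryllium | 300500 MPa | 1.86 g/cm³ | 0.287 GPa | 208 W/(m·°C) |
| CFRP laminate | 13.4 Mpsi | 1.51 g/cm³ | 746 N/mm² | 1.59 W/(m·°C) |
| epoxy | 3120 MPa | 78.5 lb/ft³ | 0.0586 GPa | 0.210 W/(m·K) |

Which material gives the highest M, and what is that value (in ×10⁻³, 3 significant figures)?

Screen on constraints: σ_y ≥ 131 MPa; k ≥ 15.0 W/(m·K). Survivors: silicon nitride, gray cast iron, beryllium.
Normalizing units and computing the index:
  silicon nitride: E = 294.7 GPa, ρ = 3216 kg/m³
  gray cast iron: E = 128.7 GPa, ρ = 7250 kg/m³
  beryllium: E = 300.5 GPa, ρ = 1860 kg/m³
  beryllium: M = 9.32×10⁻³
  silicon nitride: M = 5.34×10⁻³
  gray cast iron: M = 1.56×10⁻³
Beryllium ranks first.

beryllium, M = 9.32×10⁻³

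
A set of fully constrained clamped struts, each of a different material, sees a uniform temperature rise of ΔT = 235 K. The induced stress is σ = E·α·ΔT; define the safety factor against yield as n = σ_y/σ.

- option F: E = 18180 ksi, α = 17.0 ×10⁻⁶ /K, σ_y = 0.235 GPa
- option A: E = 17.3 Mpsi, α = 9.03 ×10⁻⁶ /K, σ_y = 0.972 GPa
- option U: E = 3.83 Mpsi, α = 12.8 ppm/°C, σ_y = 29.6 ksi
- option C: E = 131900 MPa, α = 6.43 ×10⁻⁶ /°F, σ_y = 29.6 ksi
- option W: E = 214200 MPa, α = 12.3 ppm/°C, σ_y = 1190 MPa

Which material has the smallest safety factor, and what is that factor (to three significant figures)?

Per material, after unit conversion:
  option F: E = 125.3, α = 17.0, σ_y = 235.0 → σ = 501 MPa, n = 0.469
  option A: E = 119.3, α = 9.03, σ_y = 972.0 → σ = 253 MPa, n = 3.84
  option U: E = 26.41, α = 12.8, σ_y = 204.1 → σ = 79.4 MPa, n = 2.57
  option C: E = 131.9, α = 11.6, σ_y = 204.1 → σ = 359 MPa, n = 0.569
  option W: E = 214.2, α = 12.3, σ_y = 1190 → σ = 619 MPa, n = 1.92
Smallest n: option F with n = 0.469.

option F, n = 0.469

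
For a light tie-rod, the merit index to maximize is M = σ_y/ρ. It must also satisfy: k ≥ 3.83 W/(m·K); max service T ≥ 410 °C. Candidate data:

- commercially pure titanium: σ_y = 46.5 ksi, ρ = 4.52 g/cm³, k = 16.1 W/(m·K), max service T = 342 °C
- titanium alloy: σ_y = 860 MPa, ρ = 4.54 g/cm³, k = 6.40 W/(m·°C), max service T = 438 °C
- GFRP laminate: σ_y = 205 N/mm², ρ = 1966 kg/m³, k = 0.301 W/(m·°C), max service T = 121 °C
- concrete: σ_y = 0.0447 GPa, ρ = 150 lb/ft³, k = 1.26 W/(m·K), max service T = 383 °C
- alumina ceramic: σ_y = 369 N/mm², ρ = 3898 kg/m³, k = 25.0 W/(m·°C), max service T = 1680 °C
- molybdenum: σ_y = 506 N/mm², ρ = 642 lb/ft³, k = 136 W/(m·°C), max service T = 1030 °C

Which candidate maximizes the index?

titanium alloy

Screen on constraints: k ≥ 3.83 W/(m·K); max service T ≥ 410 °C. Survivors: titanium alloy, alumina ceramic, molybdenum.
After converting to SI:
  titanium alloy: σ_y = 860.0 MPa, ρ = 4540 kg/m³
  alumina ceramic: σ_y = 369.0 MPa, ρ = 3898 kg/m³
  molybdenum: σ_y = 506.0 MPa, ρ = 10280 kg/m³
  titanium alloy: M = 189 kN·m/kg
  alumina ceramic: M = 94.7 kN·m/kg
  molybdenum: M = 49.2 kN·m/kg
Highest index: titanium alloy.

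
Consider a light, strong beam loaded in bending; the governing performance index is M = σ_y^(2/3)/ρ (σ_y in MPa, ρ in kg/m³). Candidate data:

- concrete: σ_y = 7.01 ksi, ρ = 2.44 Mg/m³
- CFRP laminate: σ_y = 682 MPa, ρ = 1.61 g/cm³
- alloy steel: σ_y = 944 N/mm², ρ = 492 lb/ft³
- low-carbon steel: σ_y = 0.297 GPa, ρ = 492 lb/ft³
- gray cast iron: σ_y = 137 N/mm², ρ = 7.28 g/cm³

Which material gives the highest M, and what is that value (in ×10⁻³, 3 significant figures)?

CFRP laminate, M = 48.1×10⁻³

Putting every candidate on a common basis:
  concrete: σ_y = 48.33 MPa, ρ = 2440 kg/m³
  CFRP laminate: σ_y = 682.0 MPa, ρ = 1610 kg/m³
  alloy steel: σ_y = 944.0 MPa, ρ = 7881 kg/m³
  low-carbon steel: σ_y = 297.0 MPa, ρ = 7881 kg/m³
  gray cast iron: σ_y = 137.0 MPa, ρ = 7280 kg/m³
  CFRP laminate: M = 48.1×10⁻³
  alloy steel: M = 12.2×10⁻³
  low-carbon steel: M = 5.65×10⁻³
  concrete: M = 5.44×10⁻³
  gray cast iron: M = 3.65×10⁻³
Highest index: CFRP laminate.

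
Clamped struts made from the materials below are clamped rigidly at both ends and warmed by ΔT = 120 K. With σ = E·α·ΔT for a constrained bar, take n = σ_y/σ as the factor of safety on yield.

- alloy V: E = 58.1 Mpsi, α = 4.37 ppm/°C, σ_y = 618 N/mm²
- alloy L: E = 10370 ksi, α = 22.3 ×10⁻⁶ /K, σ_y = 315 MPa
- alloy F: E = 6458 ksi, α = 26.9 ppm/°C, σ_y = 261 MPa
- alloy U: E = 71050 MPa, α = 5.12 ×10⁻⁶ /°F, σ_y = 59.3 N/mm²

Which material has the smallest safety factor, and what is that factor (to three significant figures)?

Converting E to GPa, α to ×10⁻⁶/K, σ_y to MPa, then σ and n for each:
  alloy V: E = 400.6, α = 4.37, σ_y = 618.0 → σ = 210 MPa, n = 2.94
  alloy L: E = 71.50, α = 22.3, σ_y = 315.0 → σ = 191 MPa, n = 1.65
  alloy F: E = 44.53, α = 26.9, σ_y = 261.0 → σ = 144 MPa, n = 1.82
  alloy U: E = 71.05, α = 9.22, σ_y = 59.30 → σ = 78.6 MPa, n = 0.755
The minimum is alloy U at n = 0.755.

alloy U, n = 0.755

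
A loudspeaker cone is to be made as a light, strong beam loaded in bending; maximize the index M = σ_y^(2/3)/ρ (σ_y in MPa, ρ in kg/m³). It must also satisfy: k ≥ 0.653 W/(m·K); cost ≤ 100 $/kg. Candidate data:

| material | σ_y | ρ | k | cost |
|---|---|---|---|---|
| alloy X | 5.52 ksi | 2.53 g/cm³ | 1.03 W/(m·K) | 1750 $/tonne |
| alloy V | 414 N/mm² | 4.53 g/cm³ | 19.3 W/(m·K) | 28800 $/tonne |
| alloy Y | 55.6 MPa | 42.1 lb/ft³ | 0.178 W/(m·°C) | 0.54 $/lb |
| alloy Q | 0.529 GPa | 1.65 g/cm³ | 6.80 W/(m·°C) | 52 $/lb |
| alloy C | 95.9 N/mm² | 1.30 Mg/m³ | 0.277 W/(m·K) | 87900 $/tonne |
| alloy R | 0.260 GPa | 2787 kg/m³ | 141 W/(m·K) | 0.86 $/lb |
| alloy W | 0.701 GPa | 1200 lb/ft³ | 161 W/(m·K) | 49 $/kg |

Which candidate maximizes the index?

Screen on constraints: k ≥ 0.653 W/(m·K); cost ≤ 100 $/kg. Survivors: alloy X, alloy V, alloy R, alloy W.
In SI units:
  alloy X: σ_y = 38.06 MPa, ρ = 2530 kg/m³
  alloy V: σ_y = 414.0 MPa, ρ = 4530 kg/m³
  alloy R: σ_y = 260.0 MPa, ρ = 2787 kg/m³
  alloy W: σ_y = 701.0 MPa, ρ = 19220 kg/m³
  alloy R: M = 14.6×10⁻³
  alloy V: M = 12.3×10⁻³
  alloy X: M = 4.47×10⁻³
  alloy W: M = 4.11×10⁻³
Highest index: alloy R.

alloy R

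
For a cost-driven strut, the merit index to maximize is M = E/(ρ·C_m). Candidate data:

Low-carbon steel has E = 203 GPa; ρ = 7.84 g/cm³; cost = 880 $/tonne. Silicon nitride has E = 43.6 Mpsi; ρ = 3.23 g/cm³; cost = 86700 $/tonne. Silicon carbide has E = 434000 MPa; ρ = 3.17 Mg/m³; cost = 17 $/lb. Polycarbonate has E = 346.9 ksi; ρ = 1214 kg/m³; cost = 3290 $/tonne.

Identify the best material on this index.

low-carbon steel

Convert each candidate to consistent units, then evaluate M:
  low-carbon steel: E = 203.0 GPa, ρ = 7840 kg/m³, cost = 0.8800 $/kg
  silicon nitride: E = 300.6 GPa, ρ = 3230 kg/m³, cost = 86.70 $/kg
  silicon carbide: E = 434.0 GPa, ρ = 3170 kg/m³, cost = 37.48 $/kg
  polycarbonate: E = 2.392 GPa, ρ = 1214 kg/m³, cost = 3.290 $/kg
  low-carbon steel: M = 29.4 MN·m per $
  silicon carbide: M = 3.65 MN·m per $
  silicon nitride: M = 1.07 MN·m per $
  polycarbonate: M = 0.599 MN·m per $
Low-carbon steel has the largest M.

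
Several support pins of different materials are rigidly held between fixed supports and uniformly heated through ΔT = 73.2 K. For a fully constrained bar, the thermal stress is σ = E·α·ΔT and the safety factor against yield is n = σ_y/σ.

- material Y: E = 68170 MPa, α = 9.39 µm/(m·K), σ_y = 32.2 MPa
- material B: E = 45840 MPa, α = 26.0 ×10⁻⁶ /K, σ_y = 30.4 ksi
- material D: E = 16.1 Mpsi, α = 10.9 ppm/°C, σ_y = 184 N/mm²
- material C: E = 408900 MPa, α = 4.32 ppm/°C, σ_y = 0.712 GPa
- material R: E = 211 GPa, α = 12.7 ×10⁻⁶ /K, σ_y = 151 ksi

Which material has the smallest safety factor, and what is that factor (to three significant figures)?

With everything in SI (GPa, ×10⁻⁶/K, MPa):
  material Y: E = 68.17, α = 9.39, σ_y = 32.20 → σ = 46.9 MPa, n = 0.687
  material B: E = 45.84, α = 26.0, σ_y = 209.6 → σ = 87.2 MPa, n = 2.40
  material D: E = 111.0, α = 10.9, σ_y = 184.0 → σ = 88.6 MPa, n = 2.08
  material C: E = 408.9, α = 4.32, σ_y = 712.0 → σ = 129 MPa, n = 5.51
  material R: E = 211.0, α = 12.7, σ_y = 1041 → σ = 196 MPa, n = 5.31
Material Y has the lowest safety factor, n = 0.687.

material Y, n = 0.687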